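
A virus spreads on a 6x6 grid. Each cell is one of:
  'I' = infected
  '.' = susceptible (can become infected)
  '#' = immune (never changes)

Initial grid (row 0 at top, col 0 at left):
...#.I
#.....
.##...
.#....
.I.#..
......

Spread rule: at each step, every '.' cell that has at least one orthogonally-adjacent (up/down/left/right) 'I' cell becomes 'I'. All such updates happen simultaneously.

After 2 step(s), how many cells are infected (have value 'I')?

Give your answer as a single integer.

Step 0 (initial): 2 infected
Step 1: +5 new -> 7 infected
Step 2: +6 new -> 13 infected

Answer: 13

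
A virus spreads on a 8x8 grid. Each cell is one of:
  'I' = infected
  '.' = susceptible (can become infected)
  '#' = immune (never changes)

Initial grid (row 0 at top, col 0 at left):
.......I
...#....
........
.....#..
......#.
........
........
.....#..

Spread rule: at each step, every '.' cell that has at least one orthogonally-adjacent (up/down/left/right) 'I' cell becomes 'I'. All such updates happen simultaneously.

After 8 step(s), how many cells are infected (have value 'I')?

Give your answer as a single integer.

Answer: 40

Derivation:
Step 0 (initial): 1 infected
Step 1: +2 new -> 3 infected
Step 2: +3 new -> 6 infected
Step 3: +4 new -> 10 infected
Step 4: +5 new -> 15 infected
Step 5: +3 new -> 18 infected
Step 6: +6 new -> 24 infected
Step 7: +8 new -> 32 infected
Step 8: +8 new -> 40 infected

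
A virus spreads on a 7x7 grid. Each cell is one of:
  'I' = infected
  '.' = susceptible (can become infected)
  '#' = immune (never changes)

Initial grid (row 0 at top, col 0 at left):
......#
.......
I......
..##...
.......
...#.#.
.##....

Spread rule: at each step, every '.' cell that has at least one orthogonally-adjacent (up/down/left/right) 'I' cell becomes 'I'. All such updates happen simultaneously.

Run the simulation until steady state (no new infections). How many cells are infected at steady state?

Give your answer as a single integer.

Answer: 42

Derivation:
Step 0 (initial): 1 infected
Step 1: +3 new -> 4 infected
Step 2: +5 new -> 9 infected
Step 3: +5 new -> 14 infected
Step 4: +6 new -> 20 infected
Step 5: +6 new -> 26 infected
Step 6: +5 new -> 31 infected
Step 7: +5 new -> 36 infected
Step 8: +2 new -> 38 infected
Step 9: +3 new -> 41 infected
Step 10: +1 new -> 42 infected
Step 11: +0 new -> 42 infected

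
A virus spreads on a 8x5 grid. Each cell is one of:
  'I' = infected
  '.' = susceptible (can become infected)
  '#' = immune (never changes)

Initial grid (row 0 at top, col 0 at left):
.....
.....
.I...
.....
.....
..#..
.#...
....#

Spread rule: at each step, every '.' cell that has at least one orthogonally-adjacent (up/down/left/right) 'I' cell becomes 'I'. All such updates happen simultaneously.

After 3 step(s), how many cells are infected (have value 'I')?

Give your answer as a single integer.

Answer: 20

Derivation:
Step 0 (initial): 1 infected
Step 1: +4 new -> 5 infected
Step 2: +7 new -> 12 infected
Step 3: +8 new -> 20 infected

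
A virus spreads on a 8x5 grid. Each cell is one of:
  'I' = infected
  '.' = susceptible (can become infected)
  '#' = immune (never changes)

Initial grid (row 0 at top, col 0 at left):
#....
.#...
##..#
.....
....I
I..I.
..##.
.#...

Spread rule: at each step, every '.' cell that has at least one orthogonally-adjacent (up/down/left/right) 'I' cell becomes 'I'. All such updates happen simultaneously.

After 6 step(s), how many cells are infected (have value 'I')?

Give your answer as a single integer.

Answer: 30

Derivation:
Step 0 (initial): 3 infected
Step 1: +7 new -> 10 infected
Step 2: +7 new -> 17 infected
Step 3: +4 new -> 21 infected
Step 4: +3 new -> 24 infected
Step 5: +4 new -> 28 infected
Step 6: +2 new -> 30 infected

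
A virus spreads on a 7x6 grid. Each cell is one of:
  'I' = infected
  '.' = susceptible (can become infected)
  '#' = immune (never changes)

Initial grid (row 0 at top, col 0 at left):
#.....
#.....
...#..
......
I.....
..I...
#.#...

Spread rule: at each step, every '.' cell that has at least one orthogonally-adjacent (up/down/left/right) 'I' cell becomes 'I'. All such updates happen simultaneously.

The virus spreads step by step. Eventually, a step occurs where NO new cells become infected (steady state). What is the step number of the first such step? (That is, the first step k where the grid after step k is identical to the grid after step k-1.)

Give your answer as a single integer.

Answer: 9

Derivation:
Step 0 (initial): 2 infected
Step 1: +6 new -> 8 infected
Step 2: +7 new -> 15 infected
Step 3: +6 new -> 21 infected
Step 4: +5 new -> 26 infected
Step 5: +5 new -> 31 infected
Step 6: +3 new -> 34 infected
Step 7: +2 new -> 36 infected
Step 8: +1 new -> 37 infected
Step 9: +0 new -> 37 infected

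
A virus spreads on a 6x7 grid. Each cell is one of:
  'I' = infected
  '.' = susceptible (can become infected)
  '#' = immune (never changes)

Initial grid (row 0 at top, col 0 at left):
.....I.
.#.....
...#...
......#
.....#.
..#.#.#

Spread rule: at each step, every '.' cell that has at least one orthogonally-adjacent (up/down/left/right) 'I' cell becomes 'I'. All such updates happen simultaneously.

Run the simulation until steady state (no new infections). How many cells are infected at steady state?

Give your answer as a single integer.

Step 0 (initial): 1 infected
Step 1: +3 new -> 4 infected
Step 2: +4 new -> 8 infected
Step 3: +5 new -> 13 infected
Step 4: +3 new -> 16 infected
Step 5: +4 new -> 20 infected
Step 6: +4 new -> 24 infected
Step 7: +4 new -> 28 infected
Step 8: +2 new -> 30 infected
Step 9: +2 new -> 32 infected
Step 10: +1 new -> 33 infected
Step 11: +0 new -> 33 infected

Answer: 33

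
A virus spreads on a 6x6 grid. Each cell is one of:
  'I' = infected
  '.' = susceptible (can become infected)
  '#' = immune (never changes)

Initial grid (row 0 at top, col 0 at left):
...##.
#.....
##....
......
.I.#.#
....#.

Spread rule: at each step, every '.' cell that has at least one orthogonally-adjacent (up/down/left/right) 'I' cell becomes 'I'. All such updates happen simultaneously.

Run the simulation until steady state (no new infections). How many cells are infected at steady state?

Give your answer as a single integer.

Step 0 (initial): 1 infected
Step 1: +4 new -> 5 infected
Step 2: +4 new -> 9 infected
Step 3: +3 new -> 12 infected
Step 4: +3 new -> 15 infected
Step 5: +6 new -> 21 infected
Step 6: +3 new -> 24 infected
Step 7: +2 new -> 26 infected
Step 8: +1 new -> 27 infected
Step 9: +0 new -> 27 infected

Answer: 27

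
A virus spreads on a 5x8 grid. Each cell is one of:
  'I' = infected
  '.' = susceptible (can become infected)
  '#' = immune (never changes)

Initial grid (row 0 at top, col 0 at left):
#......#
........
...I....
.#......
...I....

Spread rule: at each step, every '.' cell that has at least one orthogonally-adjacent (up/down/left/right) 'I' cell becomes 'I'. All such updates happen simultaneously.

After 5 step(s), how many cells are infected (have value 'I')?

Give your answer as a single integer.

Step 0 (initial): 2 infected
Step 1: +6 new -> 8 infected
Step 2: +9 new -> 17 infected
Step 3: +9 new -> 26 infected
Step 4: +8 new -> 34 infected
Step 5: +3 new -> 37 infected

Answer: 37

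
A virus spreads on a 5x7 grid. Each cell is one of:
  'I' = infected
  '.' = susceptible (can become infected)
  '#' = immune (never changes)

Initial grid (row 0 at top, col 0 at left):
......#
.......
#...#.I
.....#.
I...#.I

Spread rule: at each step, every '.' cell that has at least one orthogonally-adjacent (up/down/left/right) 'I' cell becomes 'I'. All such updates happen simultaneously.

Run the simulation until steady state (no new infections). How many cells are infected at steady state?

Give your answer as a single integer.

Answer: 30

Derivation:
Step 0 (initial): 3 infected
Step 1: +6 new -> 9 infected
Step 2: +3 new -> 12 infected
Step 3: +5 new -> 17 infected
Step 4: +5 new -> 22 infected
Step 5: +6 new -> 28 infected
Step 6: +2 new -> 30 infected
Step 7: +0 new -> 30 infected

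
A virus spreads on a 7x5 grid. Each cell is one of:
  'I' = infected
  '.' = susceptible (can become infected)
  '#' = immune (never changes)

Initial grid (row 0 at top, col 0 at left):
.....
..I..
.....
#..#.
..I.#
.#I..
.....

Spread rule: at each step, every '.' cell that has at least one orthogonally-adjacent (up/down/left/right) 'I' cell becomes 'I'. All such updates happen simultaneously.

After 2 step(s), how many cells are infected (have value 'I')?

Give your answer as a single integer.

Answer: 23

Derivation:
Step 0 (initial): 3 infected
Step 1: +9 new -> 12 infected
Step 2: +11 new -> 23 infected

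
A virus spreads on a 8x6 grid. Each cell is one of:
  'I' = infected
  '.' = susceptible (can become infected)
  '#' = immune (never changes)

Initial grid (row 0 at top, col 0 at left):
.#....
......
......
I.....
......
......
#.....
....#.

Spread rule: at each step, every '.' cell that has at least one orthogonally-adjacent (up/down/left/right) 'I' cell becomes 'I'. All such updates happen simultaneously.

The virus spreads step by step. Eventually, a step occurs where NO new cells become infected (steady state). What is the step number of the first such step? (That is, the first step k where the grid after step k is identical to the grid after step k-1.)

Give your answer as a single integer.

Answer: 10

Derivation:
Step 0 (initial): 1 infected
Step 1: +3 new -> 4 infected
Step 2: +5 new -> 9 infected
Step 3: +6 new -> 15 infected
Step 4: +6 new -> 21 infected
Step 5: +8 new -> 29 infected
Step 6: +8 new -> 37 infected
Step 7: +5 new -> 42 infected
Step 8: +2 new -> 44 infected
Step 9: +1 new -> 45 infected
Step 10: +0 new -> 45 infected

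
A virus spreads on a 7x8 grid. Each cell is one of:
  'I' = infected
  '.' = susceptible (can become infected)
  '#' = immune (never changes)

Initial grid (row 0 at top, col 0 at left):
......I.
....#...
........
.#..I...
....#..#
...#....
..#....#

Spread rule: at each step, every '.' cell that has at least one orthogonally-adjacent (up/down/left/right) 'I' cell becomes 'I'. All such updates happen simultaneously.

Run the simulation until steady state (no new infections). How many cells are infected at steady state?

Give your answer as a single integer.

Step 0 (initial): 2 infected
Step 1: +6 new -> 8 infected
Step 2: +10 new -> 18 infected
Step 3: +8 new -> 26 infected
Step 4: +8 new -> 34 infected
Step 5: +8 new -> 42 infected
Step 6: +6 new -> 48 infected
Step 7: +1 new -> 49 infected
Step 8: +0 new -> 49 infected

Answer: 49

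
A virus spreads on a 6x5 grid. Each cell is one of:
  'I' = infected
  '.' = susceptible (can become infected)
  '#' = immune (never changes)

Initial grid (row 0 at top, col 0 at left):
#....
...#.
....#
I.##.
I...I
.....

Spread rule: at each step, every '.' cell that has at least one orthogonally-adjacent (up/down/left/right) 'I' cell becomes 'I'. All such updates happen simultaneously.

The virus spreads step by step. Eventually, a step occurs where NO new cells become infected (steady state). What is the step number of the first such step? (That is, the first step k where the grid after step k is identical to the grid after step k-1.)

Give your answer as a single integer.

Answer: 9

Derivation:
Step 0 (initial): 3 infected
Step 1: +7 new -> 10 infected
Step 2: +5 new -> 15 infected
Step 3: +3 new -> 18 infected
Step 4: +3 new -> 21 infected
Step 5: +1 new -> 22 infected
Step 6: +1 new -> 23 infected
Step 7: +1 new -> 24 infected
Step 8: +1 new -> 25 infected
Step 9: +0 new -> 25 infected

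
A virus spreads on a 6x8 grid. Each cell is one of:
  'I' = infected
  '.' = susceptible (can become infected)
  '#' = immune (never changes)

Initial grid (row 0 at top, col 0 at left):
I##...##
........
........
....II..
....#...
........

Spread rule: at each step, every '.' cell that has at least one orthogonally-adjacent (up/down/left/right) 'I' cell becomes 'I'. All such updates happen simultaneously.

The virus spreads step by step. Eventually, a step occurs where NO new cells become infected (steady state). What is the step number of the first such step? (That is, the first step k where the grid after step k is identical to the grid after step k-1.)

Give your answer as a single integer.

Step 0 (initial): 3 infected
Step 1: +6 new -> 9 infected
Step 2: +11 new -> 20 infected
Step 3: +15 new -> 35 infected
Step 4: +6 new -> 41 infected
Step 5: +2 new -> 43 infected
Step 6: +0 new -> 43 infected

Answer: 6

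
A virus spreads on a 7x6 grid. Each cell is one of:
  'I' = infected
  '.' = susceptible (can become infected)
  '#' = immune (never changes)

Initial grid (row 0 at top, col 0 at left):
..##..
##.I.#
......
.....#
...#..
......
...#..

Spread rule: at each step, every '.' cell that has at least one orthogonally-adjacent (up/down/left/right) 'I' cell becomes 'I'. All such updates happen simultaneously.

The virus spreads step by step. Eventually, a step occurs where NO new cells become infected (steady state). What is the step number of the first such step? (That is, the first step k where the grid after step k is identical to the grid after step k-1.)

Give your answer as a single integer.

Step 0 (initial): 1 infected
Step 1: +3 new -> 4 infected
Step 2: +4 new -> 8 infected
Step 3: +5 new -> 13 infected
Step 4: +4 new -> 17 infected
Step 5: +5 new -> 22 infected
Step 6: +6 new -> 28 infected
Step 7: +3 new -> 31 infected
Step 8: +1 new -> 32 infected
Step 9: +0 new -> 32 infected

Answer: 9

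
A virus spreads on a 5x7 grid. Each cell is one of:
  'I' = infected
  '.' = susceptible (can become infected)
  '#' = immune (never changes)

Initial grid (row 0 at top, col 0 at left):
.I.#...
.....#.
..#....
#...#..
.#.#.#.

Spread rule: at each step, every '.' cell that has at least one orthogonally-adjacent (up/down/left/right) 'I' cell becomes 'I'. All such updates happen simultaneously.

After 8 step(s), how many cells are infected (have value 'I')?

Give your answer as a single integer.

Step 0 (initial): 1 infected
Step 1: +3 new -> 4 infected
Step 2: +3 new -> 7 infected
Step 3: +3 new -> 10 infected
Step 4: +3 new -> 13 infected
Step 5: +4 new -> 17 infected
Step 6: +2 new -> 19 infected
Step 7: +3 new -> 22 infected
Step 8: +2 new -> 24 infected

Answer: 24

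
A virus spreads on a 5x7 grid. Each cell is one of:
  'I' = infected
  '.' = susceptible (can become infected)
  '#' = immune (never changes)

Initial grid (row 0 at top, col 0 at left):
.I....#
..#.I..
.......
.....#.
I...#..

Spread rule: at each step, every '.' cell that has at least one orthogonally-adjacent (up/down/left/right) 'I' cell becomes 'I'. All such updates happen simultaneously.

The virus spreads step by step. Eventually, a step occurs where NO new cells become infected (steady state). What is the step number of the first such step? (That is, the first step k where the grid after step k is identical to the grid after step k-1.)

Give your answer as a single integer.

Step 0 (initial): 3 infected
Step 1: +9 new -> 12 infected
Step 2: +11 new -> 23 infected
Step 3: +5 new -> 28 infected
Step 4: +1 new -> 29 infected
Step 5: +1 new -> 30 infected
Step 6: +1 new -> 31 infected
Step 7: +0 new -> 31 infected

Answer: 7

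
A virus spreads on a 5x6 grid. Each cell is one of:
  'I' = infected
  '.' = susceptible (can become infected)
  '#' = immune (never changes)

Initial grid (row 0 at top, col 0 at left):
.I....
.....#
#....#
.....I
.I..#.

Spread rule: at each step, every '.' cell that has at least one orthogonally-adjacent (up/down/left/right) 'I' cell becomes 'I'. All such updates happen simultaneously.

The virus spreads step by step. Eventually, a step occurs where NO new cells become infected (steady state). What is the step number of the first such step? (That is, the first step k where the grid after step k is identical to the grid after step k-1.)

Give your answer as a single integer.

Answer: 5

Derivation:
Step 0 (initial): 3 infected
Step 1: +8 new -> 11 infected
Step 2: +9 new -> 20 infected
Step 3: +5 new -> 25 infected
Step 4: +1 new -> 26 infected
Step 5: +0 new -> 26 infected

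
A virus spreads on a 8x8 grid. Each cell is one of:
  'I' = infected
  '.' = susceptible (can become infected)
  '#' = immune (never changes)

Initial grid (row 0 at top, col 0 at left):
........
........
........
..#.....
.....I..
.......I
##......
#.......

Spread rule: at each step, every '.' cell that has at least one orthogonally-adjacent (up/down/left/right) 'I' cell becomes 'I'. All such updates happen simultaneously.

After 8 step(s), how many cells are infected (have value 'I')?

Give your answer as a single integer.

Answer: 59

Derivation:
Step 0 (initial): 2 infected
Step 1: +7 new -> 9 infected
Step 2: +9 new -> 18 infected
Step 3: +10 new -> 28 infected
Step 4: +9 new -> 37 infected
Step 5: +10 new -> 47 infected
Step 6: +6 new -> 53 infected
Step 7: +4 new -> 57 infected
Step 8: +2 new -> 59 infected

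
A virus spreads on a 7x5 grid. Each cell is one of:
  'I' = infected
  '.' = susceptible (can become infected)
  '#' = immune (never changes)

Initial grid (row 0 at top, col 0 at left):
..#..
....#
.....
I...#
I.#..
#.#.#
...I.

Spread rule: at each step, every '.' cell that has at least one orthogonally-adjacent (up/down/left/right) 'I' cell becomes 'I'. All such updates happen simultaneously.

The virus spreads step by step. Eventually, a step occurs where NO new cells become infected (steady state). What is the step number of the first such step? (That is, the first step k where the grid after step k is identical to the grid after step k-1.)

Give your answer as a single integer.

Step 0 (initial): 3 infected
Step 1: +6 new -> 9 infected
Step 2: +6 new -> 15 infected
Step 3: +6 new -> 21 infected
Step 4: +3 new -> 24 infected
Step 5: +2 new -> 26 infected
Step 6: +1 new -> 27 infected
Step 7: +1 new -> 28 infected
Step 8: +0 new -> 28 infected

Answer: 8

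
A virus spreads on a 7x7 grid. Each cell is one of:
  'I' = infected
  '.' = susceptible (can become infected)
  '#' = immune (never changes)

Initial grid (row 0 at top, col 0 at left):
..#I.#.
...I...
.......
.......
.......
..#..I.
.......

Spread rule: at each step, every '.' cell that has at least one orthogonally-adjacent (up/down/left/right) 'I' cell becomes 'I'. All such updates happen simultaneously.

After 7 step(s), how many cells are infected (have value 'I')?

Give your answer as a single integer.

Answer: 46

Derivation:
Step 0 (initial): 3 infected
Step 1: +8 new -> 11 infected
Step 2: +11 new -> 22 infected
Step 3: +10 new -> 32 infected
Step 4: +7 new -> 39 infected
Step 5: +3 new -> 42 infected
Step 6: +3 new -> 45 infected
Step 7: +1 new -> 46 infected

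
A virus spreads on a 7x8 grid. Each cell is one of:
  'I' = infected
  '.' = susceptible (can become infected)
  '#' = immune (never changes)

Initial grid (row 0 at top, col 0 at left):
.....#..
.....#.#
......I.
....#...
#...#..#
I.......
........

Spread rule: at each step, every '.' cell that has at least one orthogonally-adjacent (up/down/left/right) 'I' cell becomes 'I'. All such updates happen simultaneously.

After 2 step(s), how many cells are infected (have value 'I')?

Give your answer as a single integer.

Answer: 16

Derivation:
Step 0 (initial): 2 infected
Step 1: +6 new -> 8 infected
Step 2: +8 new -> 16 infected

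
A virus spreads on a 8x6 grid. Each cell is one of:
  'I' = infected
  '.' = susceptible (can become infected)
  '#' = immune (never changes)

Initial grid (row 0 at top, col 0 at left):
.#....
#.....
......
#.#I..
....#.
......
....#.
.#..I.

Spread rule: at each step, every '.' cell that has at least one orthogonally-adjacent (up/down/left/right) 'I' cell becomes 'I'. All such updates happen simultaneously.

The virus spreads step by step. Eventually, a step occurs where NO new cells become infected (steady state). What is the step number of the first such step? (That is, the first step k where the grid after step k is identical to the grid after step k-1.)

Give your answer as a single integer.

Answer: 7

Derivation:
Step 0 (initial): 2 infected
Step 1: +5 new -> 7 infected
Step 2: +9 new -> 16 infected
Step 3: +11 new -> 27 infected
Step 4: +9 new -> 36 infected
Step 5: +3 new -> 39 infected
Step 6: +1 new -> 40 infected
Step 7: +0 new -> 40 infected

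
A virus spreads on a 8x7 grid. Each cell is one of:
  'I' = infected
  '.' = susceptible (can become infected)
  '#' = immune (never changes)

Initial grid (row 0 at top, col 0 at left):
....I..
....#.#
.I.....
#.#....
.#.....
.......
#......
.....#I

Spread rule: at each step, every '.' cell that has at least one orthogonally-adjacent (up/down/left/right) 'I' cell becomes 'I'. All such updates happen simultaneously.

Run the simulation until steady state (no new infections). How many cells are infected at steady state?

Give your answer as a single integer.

Step 0 (initial): 3 infected
Step 1: +7 new -> 10 infected
Step 2: +10 new -> 20 infected
Step 3: +7 new -> 27 infected
Step 4: +9 new -> 36 infected
Step 5: +5 new -> 41 infected
Step 6: +3 new -> 44 infected
Step 7: +2 new -> 46 infected
Step 8: +2 new -> 48 infected
Step 9: +1 new -> 49 infected
Step 10: +0 new -> 49 infected

Answer: 49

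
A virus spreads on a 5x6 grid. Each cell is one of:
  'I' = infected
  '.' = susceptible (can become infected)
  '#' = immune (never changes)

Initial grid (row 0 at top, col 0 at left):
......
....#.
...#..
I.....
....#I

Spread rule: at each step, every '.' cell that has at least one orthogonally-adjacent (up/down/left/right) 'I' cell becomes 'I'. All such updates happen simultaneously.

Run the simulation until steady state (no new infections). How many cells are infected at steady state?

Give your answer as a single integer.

Step 0 (initial): 2 infected
Step 1: +4 new -> 6 infected
Step 2: +6 new -> 12 infected
Step 3: +7 new -> 19 infected
Step 4: +4 new -> 23 infected
Step 5: +3 new -> 26 infected
Step 6: +1 new -> 27 infected
Step 7: +0 new -> 27 infected

Answer: 27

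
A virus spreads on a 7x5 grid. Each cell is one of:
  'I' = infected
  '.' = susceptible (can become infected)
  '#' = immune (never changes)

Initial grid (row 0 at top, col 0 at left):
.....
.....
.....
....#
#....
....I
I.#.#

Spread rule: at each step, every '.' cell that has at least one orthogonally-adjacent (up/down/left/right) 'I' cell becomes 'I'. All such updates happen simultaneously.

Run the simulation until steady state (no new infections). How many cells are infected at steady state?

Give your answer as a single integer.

Step 0 (initial): 2 infected
Step 1: +4 new -> 6 infected
Step 2: +4 new -> 10 infected
Step 3: +3 new -> 13 infected
Step 4: +3 new -> 16 infected
Step 5: +5 new -> 21 infected
Step 6: +5 new -> 26 infected
Step 7: +4 new -> 30 infected
Step 8: +1 new -> 31 infected
Step 9: +0 new -> 31 infected

Answer: 31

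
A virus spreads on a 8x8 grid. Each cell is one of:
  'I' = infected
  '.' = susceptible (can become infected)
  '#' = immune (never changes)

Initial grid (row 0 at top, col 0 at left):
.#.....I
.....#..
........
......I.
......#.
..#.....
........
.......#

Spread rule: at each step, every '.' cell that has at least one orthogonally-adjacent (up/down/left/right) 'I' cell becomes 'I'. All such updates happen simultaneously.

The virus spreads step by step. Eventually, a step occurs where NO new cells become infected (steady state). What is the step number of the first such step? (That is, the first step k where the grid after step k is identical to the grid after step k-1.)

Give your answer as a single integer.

Step 0 (initial): 2 infected
Step 1: +5 new -> 7 infected
Step 2: +7 new -> 14 infected
Step 3: +6 new -> 20 infected
Step 4: +9 new -> 29 infected
Step 5: +9 new -> 38 infected
Step 6: +7 new -> 45 infected
Step 7: +6 new -> 51 infected
Step 8: +4 new -> 55 infected
Step 9: +3 new -> 58 infected
Step 10: +1 new -> 59 infected
Step 11: +0 new -> 59 infected

Answer: 11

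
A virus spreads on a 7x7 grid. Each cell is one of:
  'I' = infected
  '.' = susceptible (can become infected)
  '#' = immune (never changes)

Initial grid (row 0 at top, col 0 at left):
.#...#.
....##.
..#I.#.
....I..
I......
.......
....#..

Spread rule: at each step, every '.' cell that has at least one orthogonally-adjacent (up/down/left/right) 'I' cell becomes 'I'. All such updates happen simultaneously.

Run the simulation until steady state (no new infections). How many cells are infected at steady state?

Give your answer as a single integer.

Answer: 42

Derivation:
Step 0 (initial): 3 infected
Step 1: +8 new -> 11 infected
Step 2: +12 new -> 23 infected
Step 3: +11 new -> 34 infected
Step 4: +6 new -> 40 infected
Step 5: +2 new -> 42 infected
Step 6: +0 new -> 42 infected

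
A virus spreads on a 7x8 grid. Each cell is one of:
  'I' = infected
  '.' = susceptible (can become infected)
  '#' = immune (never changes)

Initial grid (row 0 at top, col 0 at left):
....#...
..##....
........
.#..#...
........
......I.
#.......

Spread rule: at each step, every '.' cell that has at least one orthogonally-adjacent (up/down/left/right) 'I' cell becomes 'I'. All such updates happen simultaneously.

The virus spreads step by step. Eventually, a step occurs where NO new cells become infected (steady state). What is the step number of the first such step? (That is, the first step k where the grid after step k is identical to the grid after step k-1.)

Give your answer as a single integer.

Answer: 13

Derivation:
Step 0 (initial): 1 infected
Step 1: +4 new -> 5 infected
Step 2: +6 new -> 11 infected
Step 3: +6 new -> 17 infected
Step 4: +6 new -> 23 infected
Step 5: +8 new -> 31 infected
Step 6: +8 new -> 39 infected
Step 7: +2 new -> 41 infected
Step 8: +2 new -> 43 infected
Step 9: +2 new -> 45 infected
Step 10: +2 new -> 47 infected
Step 11: +2 new -> 49 infected
Step 12: +1 new -> 50 infected
Step 13: +0 new -> 50 infected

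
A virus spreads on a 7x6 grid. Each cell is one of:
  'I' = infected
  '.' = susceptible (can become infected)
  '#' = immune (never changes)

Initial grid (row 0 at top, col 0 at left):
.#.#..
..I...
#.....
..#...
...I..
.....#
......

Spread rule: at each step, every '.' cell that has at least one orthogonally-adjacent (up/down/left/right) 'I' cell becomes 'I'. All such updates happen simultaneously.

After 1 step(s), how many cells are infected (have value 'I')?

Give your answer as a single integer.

Step 0 (initial): 2 infected
Step 1: +8 new -> 10 infected

Answer: 10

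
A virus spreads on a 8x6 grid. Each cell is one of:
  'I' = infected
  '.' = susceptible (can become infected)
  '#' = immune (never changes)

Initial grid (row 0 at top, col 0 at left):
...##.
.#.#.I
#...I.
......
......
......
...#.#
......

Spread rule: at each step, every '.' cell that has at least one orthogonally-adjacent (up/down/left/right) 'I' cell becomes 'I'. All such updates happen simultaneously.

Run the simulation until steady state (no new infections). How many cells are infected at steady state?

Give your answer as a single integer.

Step 0 (initial): 2 infected
Step 1: +5 new -> 7 infected
Step 2: +4 new -> 11 infected
Step 3: +6 new -> 17 infected
Step 4: +6 new -> 23 infected
Step 5: +5 new -> 28 infected
Step 6: +6 new -> 34 infected
Step 7: +4 new -> 38 infected
Step 8: +2 new -> 40 infected
Step 9: +1 new -> 41 infected
Step 10: +0 new -> 41 infected

Answer: 41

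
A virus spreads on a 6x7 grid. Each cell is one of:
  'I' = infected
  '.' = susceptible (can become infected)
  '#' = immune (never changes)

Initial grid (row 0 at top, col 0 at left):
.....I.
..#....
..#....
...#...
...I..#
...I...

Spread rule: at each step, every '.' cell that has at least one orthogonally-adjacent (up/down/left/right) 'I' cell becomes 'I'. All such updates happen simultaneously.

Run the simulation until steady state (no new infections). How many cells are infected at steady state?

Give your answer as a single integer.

Step 0 (initial): 3 infected
Step 1: +7 new -> 10 infected
Step 2: +10 new -> 20 infected
Step 3: +9 new -> 29 infected
Step 4: +5 new -> 34 infected
Step 5: +3 new -> 37 infected
Step 6: +1 new -> 38 infected
Step 7: +0 new -> 38 infected

Answer: 38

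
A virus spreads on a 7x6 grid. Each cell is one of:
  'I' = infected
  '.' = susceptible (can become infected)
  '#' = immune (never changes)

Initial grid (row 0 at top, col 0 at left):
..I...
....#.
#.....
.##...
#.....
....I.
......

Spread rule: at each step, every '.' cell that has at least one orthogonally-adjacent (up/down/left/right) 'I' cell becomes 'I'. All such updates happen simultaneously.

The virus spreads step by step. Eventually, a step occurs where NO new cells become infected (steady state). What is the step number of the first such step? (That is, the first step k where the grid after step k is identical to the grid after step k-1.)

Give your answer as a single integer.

Answer: 6

Derivation:
Step 0 (initial): 2 infected
Step 1: +7 new -> 9 infected
Step 2: +11 new -> 20 infected
Step 3: +10 new -> 30 infected
Step 4: +5 new -> 35 infected
Step 5: +1 new -> 36 infected
Step 6: +0 new -> 36 infected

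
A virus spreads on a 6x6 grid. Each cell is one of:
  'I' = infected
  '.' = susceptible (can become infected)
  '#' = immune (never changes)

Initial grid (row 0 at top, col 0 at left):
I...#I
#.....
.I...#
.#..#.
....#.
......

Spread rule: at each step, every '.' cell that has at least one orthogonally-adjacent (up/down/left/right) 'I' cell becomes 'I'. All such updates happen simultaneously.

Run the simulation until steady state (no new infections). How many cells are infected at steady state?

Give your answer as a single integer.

Answer: 30

Derivation:
Step 0 (initial): 3 infected
Step 1: +5 new -> 8 infected
Step 2: +6 new -> 14 infected
Step 3: +6 new -> 20 infected
Step 4: +4 new -> 24 infected
Step 5: +2 new -> 26 infected
Step 6: +1 new -> 27 infected
Step 7: +1 new -> 28 infected
Step 8: +1 new -> 29 infected
Step 9: +1 new -> 30 infected
Step 10: +0 new -> 30 infected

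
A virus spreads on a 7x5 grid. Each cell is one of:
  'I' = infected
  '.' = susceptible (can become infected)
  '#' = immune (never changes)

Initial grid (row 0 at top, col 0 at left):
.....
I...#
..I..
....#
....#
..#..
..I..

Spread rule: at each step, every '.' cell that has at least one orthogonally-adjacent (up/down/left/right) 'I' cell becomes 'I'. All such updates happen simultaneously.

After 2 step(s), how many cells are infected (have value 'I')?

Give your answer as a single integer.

Step 0 (initial): 3 infected
Step 1: +9 new -> 12 infected
Step 2: +12 new -> 24 infected

Answer: 24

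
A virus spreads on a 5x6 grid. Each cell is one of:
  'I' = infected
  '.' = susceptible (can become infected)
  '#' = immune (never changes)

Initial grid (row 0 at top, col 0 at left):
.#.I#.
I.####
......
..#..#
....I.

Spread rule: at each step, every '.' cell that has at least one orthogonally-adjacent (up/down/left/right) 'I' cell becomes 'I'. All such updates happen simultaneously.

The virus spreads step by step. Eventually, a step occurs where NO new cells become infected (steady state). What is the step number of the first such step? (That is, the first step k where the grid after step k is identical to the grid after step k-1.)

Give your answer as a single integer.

Step 0 (initial): 3 infected
Step 1: +7 new -> 10 infected
Step 2: +5 new -> 15 infected
Step 3: +6 new -> 21 infected
Step 4: +0 new -> 21 infected

Answer: 4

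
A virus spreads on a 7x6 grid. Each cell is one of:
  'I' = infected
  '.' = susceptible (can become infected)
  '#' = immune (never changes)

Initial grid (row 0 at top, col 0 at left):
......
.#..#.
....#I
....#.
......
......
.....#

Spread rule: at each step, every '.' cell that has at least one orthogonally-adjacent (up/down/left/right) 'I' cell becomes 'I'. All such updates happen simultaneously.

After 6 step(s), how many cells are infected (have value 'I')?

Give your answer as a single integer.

Step 0 (initial): 1 infected
Step 1: +2 new -> 3 infected
Step 2: +2 new -> 5 infected
Step 3: +3 new -> 8 infected
Step 4: +3 new -> 11 infected
Step 5: +6 new -> 17 infected
Step 6: +7 new -> 24 infected

Answer: 24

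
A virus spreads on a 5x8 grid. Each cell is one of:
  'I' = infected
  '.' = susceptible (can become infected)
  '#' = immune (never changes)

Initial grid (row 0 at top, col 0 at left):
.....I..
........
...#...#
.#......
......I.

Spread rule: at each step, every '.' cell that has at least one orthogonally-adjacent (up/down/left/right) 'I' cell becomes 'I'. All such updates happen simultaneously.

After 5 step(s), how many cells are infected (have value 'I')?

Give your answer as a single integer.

Answer: 32

Derivation:
Step 0 (initial): 2 infected
Step 1: +6 new -> 8 infected
Step 2: +9 new -> 17 infected
Step 3: +6 new -> 23 infected
Step 4: +4 new -> 27 infected
Step 5: +5 new -> 32 infected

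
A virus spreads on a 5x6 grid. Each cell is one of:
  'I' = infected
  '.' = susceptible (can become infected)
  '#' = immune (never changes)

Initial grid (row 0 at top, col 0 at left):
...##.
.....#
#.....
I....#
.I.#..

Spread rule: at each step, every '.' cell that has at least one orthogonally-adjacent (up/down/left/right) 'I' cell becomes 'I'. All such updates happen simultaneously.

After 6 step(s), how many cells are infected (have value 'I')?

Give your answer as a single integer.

Answer: 23

Derivation:
Step 0 (initial): 2 infected
Step 1: +3 new -> 5 infected
Step 2: +2 new -> 7 infected
Step 3: +3 new -> 10 infected
Step 4: +5 new -> 15 infected
Step 5: +5 new -> 20 infected
Step 6: +3 new -> 23 infected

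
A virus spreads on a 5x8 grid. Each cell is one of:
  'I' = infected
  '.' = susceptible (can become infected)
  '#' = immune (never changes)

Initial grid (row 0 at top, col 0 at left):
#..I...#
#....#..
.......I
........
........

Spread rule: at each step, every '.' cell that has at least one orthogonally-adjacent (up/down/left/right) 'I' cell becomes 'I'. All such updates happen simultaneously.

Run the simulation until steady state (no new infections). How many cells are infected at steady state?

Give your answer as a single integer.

Answer: 36

Derivation:
Step 0 (initial): 2 infected
Step 1: +6 new -> 8 infected
Step 2: +9 new -> 17 infected
Step 3: +7 new -> 24 infected
Step 4: +5 new -> 29 infected
Step 5: +4 new -> 33 infected
Step 6: +2 new -> 35 infected
Step 7: +1 new -> 36 infected
Step 8: +0 new -> 36 infected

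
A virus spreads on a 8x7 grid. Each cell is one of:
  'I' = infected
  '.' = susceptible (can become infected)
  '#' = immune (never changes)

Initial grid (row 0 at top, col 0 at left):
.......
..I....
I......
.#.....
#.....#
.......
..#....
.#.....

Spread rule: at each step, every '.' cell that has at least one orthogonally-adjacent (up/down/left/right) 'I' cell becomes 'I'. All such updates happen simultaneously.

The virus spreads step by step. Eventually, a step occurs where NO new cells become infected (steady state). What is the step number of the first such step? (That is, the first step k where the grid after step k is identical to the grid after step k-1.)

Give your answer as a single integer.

Step 0 (initial): 2 infected
Step 1: +7 new -> 9 infected
Step 2: +6 new -> 15 infected
Step 3: +5 new -> 20 infected
Step 4: +7 new -> 27 infected
Step 5: +6 new -> 33 infected
Step 6: +6 new -> 39 infected
Step 7: +4 new -> 43 infected
Step 8: +5 new -> 48 infected
Step 9: +2 new -> 50 infected
Step 10: +1 new -> 51 infected
Step 11: +0 new -> 51 infected

Answer: 11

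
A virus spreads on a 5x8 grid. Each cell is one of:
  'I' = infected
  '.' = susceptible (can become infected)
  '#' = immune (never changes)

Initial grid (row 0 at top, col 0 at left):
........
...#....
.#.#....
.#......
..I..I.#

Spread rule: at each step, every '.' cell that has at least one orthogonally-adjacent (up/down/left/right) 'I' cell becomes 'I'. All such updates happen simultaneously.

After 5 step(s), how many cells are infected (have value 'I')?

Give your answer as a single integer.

Answer: 33

Derivation:
Step 0 (initial): 2 infected
Step 1: +6 new -> 8 infected
Step 2: +6 new -> 14 infected
Step 3: +6 new -> 20 infected
Step 4: +7 new -> 27 infected
Step 5: +6 new -> 33 infected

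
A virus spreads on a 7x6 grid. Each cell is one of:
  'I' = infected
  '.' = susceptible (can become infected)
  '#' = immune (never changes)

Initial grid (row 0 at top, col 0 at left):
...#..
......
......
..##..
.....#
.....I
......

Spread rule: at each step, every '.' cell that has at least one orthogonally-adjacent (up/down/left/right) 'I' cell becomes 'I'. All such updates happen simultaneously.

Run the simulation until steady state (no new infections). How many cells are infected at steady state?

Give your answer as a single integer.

Answer: 38

Derivation:
Step 0 (initial): 1 infected
Step 1: +2 new -> 3 infected
Step 2: +3 new -> 6 infected
Step 3: +4 new -> 10 infected
Step 4: +5 new -> 15 infected
Step 5: +6 new -> 21 infected
Step 6: +7 new -> 28 infected
Step 7: +4 new -> 32 infected
Step 8: +3 new -> 35 infected
Step 9: +2 new -> 37 infected
Step 10: +1 new -> 38 infected
Step 11: +0 new -> 38 infected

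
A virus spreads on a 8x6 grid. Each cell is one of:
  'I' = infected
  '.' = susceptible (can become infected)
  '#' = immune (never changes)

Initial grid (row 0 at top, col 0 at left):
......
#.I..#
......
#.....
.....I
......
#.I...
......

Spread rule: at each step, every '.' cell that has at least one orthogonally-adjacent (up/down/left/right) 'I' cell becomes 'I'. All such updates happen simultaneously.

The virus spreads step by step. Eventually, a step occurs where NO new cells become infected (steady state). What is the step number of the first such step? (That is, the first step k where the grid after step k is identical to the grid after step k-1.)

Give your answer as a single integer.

Answer: 5

Derivation:
Step 0 (initial): 3 infected
Step 1: +11 new -> 14 infected
Step 2: +17 new -> 31 infected
Step 3: +11 new -> 42 infected
Step 4: +2 new -> 44 infected
Step 5: +0 new -> 44 infected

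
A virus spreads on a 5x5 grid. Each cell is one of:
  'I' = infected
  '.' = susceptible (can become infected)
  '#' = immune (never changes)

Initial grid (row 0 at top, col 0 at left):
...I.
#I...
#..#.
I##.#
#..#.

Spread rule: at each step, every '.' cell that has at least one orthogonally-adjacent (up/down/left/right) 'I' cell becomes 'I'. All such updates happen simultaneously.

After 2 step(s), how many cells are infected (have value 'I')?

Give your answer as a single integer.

Step 0 (initial): 3 infected
Step 1: +6 new -> 9 infected
Step 2: +3 new -> 12 infected

Answer: 12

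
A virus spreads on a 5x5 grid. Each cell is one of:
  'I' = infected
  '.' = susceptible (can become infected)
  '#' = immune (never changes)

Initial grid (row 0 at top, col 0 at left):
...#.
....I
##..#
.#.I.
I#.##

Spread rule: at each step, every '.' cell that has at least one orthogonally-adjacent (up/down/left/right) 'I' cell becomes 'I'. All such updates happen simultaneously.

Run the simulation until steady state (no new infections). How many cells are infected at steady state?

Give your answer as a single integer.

Answer: 17

Derivation:
Step 0 (initial): 3 infected
Step 1: +6 new -> 9 infected
Step 2: +3 new -> 12 infected
Step 3: +2 new -> 14 infected
Step 4: +2 new -> 16 infected
Step 5: +1 new -> 17 infected
Step 6: +0 new -> 17 infected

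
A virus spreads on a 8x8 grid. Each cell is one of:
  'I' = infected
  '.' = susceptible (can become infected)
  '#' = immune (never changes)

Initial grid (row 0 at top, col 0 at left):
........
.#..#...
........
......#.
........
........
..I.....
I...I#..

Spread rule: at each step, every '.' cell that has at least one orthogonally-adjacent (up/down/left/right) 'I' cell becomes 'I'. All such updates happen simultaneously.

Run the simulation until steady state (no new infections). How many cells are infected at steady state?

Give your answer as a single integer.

Answer: 60

Derivation:
Step 0 (initial): 3 infected
Step 1: +8 new -> 11 infected
Step 2: +6 new -> 17 infected
Step 3: +7 new -> 24 infected
Step 4: +9 new -> 33 infected
Step 5: +9 new -> 42 infected
Step 6: +5 new -> 47 infected
Step 7: +6 new -> 53 infected
Step 8: +4 new -> 57 infected
Step 9: +2 new -> 59 infected
Step 10: +1 new -> 60 infected
Step 11: +0 new -> 60 infected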